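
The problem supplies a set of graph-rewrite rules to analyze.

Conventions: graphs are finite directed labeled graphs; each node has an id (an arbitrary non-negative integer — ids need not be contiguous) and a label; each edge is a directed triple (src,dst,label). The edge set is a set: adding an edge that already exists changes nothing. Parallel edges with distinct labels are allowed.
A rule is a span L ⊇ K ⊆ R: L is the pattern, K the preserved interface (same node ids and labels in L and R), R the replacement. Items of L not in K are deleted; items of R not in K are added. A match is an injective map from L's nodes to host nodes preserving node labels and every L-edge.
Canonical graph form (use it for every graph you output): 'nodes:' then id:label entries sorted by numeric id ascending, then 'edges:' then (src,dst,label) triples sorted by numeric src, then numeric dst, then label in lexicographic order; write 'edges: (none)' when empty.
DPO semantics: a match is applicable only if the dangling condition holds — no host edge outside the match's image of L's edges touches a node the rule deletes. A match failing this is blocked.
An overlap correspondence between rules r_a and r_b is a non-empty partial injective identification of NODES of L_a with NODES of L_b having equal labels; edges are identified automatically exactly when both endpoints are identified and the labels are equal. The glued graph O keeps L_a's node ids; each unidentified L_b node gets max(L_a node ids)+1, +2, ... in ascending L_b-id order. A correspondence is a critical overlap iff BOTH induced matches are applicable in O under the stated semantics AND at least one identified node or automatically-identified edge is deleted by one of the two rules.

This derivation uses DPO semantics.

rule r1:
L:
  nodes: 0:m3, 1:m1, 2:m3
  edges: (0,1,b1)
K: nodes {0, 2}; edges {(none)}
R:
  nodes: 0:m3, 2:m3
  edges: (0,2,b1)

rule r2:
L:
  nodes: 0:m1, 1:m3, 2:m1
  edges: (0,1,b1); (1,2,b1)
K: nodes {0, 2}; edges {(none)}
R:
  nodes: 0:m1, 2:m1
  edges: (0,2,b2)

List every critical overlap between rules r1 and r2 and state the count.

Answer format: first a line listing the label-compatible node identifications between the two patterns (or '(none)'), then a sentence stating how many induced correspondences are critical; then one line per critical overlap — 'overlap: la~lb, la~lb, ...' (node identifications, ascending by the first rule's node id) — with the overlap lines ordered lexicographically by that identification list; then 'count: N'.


label-compatible node identifications between L(r1) and L(r2): 0~1, 1~0, 1~2, 2~1
2 of the induced correspondences are critical overlaps of r1 and r2.
overlap: 0~1, 1~2
overlap: 2~1
count: 2


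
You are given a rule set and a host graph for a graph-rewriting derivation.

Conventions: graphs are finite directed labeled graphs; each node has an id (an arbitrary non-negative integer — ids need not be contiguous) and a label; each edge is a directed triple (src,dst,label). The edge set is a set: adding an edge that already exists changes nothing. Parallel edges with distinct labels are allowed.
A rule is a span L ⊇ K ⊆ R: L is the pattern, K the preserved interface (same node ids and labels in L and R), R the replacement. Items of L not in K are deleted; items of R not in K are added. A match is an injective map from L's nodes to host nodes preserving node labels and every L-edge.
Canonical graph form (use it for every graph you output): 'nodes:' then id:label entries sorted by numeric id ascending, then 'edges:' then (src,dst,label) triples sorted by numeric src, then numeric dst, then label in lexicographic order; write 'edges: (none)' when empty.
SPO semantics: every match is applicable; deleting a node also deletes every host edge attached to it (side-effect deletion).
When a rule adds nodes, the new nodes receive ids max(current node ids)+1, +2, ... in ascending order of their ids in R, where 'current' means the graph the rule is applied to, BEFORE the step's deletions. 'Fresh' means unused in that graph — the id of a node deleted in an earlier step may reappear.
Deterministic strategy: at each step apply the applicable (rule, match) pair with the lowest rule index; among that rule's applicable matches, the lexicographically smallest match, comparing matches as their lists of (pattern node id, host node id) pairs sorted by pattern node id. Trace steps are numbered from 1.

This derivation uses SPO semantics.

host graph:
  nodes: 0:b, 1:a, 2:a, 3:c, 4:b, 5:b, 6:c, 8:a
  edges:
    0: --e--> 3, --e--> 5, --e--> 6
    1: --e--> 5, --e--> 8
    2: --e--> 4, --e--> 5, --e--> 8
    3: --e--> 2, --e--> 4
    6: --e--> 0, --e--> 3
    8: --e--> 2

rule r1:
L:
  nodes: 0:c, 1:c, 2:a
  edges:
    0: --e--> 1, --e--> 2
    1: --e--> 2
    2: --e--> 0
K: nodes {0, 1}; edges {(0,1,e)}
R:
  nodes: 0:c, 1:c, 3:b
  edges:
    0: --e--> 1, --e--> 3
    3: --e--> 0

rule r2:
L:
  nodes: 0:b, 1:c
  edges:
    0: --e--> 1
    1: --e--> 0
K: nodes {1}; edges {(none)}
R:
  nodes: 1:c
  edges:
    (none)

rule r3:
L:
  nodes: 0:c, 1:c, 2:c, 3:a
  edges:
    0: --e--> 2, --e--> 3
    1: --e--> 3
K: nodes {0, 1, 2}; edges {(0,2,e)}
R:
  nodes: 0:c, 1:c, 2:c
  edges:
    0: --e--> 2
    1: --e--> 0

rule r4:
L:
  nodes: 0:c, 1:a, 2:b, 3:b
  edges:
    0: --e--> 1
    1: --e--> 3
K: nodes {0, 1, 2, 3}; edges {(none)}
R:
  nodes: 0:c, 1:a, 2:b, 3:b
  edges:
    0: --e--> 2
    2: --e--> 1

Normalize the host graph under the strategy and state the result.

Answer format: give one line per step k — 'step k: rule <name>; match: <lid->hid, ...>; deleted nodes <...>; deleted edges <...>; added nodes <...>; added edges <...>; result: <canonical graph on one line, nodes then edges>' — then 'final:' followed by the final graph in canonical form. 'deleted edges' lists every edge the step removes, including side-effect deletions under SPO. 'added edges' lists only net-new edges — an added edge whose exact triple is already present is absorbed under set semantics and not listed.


step 1: rule r2; match: 0->0, 1->6; deleted nodes 0; deleted edges (0,3,e); (0,5,e); (0,6,e); (6,0,e); added nodes (none); added edges (none); result: nodes: 1:a, 2:a, 3:c, 4:b, 5:b, 6:c, 8:a edges: (1,5,e); (1,8,e); (2,4,e); (2,5,e); (2,8,e); (3,2,e); (3,4,e); (6,3,e); (8,2,e)
step 2: rule r4; match: 0->3, 1->2, 2->4, 3->5; deleted nodes (none); deleted edges (2,5,e); (3,2,e); added nodes (none); added edges (4,2,e); result: nodes: 1:a, 2:a, 3:c, 4:b, 5:b, 6:c, 8:a edges: (1,5,e); (1,8,e); (2,4,e); (2,8,e); (3,4,e); (4,2,e); (6,3,e); (8,2,e)
final:
nodes: 1:a, 2:a, 3:c, 4:b, 5:b, 6:c, 8:a
edges: (1,5,e); (1,8,e); (2,4,e); (2,8,e); (3,4,e); (4,2,e); (6,3,e); (8,2,e)


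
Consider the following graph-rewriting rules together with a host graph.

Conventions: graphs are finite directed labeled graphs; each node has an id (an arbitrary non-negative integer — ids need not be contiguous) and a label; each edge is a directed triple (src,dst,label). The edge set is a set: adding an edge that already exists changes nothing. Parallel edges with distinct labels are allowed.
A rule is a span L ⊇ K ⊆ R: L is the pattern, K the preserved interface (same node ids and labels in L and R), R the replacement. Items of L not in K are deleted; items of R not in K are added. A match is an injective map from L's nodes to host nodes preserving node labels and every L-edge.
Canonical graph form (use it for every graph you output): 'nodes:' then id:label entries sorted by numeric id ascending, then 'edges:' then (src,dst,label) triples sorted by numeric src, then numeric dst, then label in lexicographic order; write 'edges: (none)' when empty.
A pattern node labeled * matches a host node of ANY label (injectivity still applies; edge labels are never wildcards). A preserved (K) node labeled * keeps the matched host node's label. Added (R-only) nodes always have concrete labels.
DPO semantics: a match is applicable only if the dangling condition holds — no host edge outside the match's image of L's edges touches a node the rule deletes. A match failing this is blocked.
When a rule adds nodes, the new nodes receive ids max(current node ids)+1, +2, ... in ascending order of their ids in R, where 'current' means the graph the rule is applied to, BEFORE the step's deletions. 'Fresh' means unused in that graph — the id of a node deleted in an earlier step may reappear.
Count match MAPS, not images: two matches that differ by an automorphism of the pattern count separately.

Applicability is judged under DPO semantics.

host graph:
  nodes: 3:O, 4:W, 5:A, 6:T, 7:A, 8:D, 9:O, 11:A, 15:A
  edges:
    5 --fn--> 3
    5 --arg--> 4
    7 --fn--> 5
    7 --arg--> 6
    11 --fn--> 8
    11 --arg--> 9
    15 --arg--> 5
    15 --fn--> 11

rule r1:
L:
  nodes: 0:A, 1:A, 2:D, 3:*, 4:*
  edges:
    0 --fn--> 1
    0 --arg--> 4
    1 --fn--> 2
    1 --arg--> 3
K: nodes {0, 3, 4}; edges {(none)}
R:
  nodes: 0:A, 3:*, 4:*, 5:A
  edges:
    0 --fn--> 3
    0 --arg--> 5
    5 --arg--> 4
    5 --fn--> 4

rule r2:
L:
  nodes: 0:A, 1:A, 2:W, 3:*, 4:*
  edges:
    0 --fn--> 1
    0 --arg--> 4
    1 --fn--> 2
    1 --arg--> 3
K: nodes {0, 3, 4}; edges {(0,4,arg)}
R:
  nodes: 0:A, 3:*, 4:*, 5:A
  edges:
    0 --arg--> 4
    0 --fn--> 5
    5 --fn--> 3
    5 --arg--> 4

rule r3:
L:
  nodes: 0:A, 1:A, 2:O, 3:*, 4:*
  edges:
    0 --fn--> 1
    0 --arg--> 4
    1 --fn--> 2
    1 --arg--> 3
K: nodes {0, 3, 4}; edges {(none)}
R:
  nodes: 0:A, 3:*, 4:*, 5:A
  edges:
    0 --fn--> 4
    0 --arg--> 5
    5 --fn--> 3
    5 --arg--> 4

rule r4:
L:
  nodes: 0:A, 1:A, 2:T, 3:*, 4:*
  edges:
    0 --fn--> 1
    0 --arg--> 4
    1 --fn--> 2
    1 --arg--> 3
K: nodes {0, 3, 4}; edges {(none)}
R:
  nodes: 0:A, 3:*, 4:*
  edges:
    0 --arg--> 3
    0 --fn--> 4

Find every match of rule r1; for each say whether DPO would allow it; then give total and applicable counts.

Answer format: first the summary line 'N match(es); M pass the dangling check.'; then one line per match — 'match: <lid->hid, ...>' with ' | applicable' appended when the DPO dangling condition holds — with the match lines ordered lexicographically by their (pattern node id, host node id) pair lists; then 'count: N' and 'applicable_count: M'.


1 match(es); 1 pass the dangling check.
match: 0->15, 1->11, 2->8, 3->9, 4->5 | applicable
count: 1
applicable_count: 1


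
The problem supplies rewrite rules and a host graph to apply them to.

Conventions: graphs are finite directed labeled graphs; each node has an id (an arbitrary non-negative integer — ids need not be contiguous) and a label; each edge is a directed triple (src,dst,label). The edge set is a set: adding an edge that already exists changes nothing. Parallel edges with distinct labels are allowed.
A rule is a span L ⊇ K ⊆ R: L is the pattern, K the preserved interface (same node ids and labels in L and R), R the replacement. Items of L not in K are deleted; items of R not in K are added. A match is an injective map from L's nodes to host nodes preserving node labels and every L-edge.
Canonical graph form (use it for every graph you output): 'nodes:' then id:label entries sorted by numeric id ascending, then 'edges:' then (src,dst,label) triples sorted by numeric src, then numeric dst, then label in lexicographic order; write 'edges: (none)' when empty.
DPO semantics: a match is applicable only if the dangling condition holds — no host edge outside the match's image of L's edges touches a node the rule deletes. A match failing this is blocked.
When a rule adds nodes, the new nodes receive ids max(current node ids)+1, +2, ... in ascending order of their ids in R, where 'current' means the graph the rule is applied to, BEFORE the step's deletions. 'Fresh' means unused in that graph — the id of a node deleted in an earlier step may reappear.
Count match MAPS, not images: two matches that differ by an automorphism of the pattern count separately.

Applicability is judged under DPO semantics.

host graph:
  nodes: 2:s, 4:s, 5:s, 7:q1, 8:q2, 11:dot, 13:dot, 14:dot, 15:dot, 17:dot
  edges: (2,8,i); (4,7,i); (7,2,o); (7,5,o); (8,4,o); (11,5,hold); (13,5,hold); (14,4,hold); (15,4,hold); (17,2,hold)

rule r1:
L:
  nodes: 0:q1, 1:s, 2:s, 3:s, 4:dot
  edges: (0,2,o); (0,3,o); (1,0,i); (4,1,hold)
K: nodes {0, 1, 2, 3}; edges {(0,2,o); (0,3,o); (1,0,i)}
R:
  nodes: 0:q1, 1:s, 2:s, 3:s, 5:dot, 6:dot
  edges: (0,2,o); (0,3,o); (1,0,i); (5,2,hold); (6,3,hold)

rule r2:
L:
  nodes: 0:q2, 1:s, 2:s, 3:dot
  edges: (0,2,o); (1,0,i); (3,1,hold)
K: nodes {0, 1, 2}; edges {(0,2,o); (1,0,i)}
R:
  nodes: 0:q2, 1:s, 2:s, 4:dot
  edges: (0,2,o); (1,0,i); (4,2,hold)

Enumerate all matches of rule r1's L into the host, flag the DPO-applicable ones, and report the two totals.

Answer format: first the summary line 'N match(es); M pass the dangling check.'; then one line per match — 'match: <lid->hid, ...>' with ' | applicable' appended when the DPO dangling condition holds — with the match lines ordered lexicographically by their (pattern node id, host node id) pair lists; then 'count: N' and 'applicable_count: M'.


4 match(es); 4 pass the dangling check.
match: 0->7, 1->4, 2->2, 3->5, 4->14 | applicable
match: 0->7, 1->4, 2->2, 3->5, 4->15 | applicable
match: 0->7, 1->4, 2->5, 3->2, 4->14 | applicable
match: 0->7, 1->4, 2->5, 3->2, 4->15 | applicable
count: 4
applicable_count: 4


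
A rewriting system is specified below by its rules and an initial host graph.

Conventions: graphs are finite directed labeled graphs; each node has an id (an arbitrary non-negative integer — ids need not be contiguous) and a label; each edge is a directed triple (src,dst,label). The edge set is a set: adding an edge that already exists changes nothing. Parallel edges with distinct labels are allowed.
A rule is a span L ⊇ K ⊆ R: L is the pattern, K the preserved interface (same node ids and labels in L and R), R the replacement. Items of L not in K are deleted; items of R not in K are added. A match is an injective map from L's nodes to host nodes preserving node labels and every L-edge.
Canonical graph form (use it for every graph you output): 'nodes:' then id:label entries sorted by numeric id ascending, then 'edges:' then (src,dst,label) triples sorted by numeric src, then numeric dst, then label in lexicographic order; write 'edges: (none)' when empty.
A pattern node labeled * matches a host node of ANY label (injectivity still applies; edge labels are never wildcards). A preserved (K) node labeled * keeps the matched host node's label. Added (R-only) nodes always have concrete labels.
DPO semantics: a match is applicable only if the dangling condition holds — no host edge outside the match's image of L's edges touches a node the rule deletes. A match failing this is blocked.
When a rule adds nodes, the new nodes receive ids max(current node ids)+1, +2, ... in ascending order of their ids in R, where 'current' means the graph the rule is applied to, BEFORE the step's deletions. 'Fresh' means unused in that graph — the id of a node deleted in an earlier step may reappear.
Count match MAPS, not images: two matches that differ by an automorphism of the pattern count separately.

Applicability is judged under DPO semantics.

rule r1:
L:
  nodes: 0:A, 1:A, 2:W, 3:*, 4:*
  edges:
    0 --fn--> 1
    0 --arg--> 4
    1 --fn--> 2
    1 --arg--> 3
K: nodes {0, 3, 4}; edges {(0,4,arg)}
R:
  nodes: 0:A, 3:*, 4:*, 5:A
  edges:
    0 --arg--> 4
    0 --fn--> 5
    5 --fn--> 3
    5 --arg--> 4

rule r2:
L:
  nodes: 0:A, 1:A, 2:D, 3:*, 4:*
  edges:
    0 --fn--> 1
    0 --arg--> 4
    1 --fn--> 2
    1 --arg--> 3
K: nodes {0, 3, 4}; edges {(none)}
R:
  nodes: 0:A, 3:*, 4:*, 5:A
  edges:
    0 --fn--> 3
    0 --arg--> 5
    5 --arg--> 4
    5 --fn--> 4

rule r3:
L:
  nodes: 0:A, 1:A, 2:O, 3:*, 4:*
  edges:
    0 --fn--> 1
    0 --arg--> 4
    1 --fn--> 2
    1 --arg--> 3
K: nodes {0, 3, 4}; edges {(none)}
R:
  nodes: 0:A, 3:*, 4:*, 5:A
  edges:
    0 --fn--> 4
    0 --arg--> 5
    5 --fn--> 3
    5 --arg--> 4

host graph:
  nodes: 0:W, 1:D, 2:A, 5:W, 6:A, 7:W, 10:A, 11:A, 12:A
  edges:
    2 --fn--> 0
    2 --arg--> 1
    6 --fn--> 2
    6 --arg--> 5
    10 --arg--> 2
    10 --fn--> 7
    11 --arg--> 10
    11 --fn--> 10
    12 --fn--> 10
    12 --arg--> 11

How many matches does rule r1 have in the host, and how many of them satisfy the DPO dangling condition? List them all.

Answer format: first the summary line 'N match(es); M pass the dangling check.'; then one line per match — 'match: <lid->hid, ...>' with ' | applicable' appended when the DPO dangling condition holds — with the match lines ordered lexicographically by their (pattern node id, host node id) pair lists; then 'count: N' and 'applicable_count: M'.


2 match(es); 0 pass the dangling check.
match: 0->6, 1->2, 2->0, 3->1, 4->5
match: 0->12, 1->10, 2->7, 3->2, 4->11
count: 2
applicable_count: 0


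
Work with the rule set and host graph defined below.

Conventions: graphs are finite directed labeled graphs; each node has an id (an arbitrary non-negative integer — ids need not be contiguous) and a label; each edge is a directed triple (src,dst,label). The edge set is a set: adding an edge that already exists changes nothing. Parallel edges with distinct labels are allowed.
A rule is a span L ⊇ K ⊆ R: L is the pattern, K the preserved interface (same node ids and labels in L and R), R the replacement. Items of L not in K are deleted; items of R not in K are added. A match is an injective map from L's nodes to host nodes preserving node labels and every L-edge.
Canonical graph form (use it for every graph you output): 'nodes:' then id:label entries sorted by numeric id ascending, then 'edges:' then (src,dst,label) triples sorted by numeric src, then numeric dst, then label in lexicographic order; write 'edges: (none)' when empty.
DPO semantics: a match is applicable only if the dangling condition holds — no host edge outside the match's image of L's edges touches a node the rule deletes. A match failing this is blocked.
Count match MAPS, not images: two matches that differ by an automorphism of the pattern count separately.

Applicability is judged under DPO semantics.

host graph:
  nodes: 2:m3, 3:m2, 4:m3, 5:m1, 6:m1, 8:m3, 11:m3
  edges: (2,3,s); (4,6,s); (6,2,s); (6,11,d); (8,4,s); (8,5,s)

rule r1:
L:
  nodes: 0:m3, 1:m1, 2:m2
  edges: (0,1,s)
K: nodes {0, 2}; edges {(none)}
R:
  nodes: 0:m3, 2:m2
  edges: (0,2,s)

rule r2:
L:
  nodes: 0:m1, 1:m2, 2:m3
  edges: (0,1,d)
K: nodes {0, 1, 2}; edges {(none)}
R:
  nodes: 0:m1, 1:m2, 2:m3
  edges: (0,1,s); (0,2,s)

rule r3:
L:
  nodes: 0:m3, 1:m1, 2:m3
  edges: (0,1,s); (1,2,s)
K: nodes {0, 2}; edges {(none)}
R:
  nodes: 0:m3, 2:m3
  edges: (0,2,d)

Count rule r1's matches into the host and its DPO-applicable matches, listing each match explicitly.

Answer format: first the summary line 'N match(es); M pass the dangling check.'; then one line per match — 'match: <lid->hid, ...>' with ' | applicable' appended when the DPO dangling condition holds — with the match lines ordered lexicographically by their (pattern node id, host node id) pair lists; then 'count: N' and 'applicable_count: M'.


2 match(es); 1 pass the dangling check.
match: 0->4, 1->6, 2->3
match: 0->8, 1->5, 2->3 | applicable
count: 2
applicable_count: 1


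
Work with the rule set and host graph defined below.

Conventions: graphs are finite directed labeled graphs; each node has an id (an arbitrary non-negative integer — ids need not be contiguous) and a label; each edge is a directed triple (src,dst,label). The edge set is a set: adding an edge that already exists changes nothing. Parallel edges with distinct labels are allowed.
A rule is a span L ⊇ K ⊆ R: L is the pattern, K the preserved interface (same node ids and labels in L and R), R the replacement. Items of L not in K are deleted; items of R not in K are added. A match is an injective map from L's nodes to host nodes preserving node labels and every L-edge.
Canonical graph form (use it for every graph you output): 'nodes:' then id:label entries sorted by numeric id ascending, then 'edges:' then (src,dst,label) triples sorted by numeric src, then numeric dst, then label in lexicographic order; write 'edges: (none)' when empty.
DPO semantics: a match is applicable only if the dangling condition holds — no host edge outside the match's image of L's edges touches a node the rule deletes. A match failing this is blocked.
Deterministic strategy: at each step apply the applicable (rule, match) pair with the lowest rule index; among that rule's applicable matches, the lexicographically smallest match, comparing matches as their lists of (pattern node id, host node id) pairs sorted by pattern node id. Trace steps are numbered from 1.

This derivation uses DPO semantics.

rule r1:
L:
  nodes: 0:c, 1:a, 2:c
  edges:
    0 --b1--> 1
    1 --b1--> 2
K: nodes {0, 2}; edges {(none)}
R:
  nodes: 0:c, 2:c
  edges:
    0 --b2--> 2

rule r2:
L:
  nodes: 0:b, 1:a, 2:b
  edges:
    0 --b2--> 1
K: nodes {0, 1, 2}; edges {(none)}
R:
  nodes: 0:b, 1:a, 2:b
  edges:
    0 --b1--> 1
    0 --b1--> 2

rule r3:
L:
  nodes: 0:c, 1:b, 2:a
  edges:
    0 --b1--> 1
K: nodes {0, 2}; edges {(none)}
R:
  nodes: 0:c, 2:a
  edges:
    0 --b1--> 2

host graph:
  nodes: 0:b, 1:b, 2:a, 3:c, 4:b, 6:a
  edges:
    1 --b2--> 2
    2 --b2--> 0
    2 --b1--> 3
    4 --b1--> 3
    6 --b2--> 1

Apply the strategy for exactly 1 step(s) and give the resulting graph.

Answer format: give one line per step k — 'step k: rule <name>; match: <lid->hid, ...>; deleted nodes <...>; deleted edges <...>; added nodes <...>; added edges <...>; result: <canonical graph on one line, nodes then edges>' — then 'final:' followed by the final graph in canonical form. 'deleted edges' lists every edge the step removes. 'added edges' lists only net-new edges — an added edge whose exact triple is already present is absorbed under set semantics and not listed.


step 1: rule r2; match: 0->1, 1->2, 2->0; deleted nodes (none); deleted edges (1,2,b2); added nodes (none); added edges (1,0,b1); (1,2,b1); result: nodes: 0:b, 1:b, 2:a, 3:c, 4:b, 6:a edges: (1,0,b1); (1,2,b1); (2,0,b2); (2,3,b1); (4,3,b1); (6,1,b2)
final:
nodes: 0:b, 1:b, 2:a, 3:c, 4:b, 6:a
edges: (1,0,b1); (1,2,b1); (2,0,b2); (2,3,b1); (4,3,b1); (6,1,b2)


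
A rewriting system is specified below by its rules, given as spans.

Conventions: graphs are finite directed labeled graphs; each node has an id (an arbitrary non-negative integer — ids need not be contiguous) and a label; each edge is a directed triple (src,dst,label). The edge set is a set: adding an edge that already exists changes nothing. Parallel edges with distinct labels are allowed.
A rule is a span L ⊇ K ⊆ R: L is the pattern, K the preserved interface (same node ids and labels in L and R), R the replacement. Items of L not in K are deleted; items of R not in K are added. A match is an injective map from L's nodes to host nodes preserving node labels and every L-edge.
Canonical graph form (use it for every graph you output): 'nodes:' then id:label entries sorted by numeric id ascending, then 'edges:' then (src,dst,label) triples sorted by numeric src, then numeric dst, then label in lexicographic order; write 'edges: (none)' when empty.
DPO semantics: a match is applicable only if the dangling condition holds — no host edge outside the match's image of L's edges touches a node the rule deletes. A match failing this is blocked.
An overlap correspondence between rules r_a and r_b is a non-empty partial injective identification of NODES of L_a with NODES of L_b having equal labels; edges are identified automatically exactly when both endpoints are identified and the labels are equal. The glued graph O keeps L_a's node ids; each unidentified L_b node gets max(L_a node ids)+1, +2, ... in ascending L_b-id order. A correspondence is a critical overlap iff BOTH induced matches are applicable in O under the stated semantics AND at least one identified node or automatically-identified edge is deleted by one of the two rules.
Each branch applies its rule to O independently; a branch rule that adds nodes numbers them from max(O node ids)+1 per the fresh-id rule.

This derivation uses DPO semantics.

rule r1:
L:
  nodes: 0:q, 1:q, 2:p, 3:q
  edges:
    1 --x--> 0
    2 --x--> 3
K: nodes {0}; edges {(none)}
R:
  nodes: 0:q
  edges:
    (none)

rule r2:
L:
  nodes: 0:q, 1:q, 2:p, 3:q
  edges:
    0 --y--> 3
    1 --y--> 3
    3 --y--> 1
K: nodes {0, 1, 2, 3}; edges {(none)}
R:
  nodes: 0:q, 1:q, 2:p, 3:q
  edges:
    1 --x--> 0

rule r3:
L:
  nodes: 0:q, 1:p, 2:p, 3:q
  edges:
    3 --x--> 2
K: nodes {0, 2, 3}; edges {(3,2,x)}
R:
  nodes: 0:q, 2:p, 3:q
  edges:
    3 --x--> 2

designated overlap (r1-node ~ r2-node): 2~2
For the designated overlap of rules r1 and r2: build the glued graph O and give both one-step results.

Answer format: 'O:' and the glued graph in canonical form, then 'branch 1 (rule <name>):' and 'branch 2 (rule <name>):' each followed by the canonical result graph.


O:
nodes: 0:q, 1:q, 2:p, 3:q, 4:q, 5:q, 6:q
edges: (1,0,x); (2,3,x); (4,6,y); (5,6,y); (6,5,y)
branch 1 (rule r1):
nodes: 0:q, 4:q, 5:q, 6:q
edges: (4,6,y); (5,6,y); (6,5,y)
branch 2 (rule r2):
nodes: 0:q, 1:q, 2:p, 3:q, 4:q, 5:q, 6:q
edges: (1,0,x); (2,3,x); (5,4,x)


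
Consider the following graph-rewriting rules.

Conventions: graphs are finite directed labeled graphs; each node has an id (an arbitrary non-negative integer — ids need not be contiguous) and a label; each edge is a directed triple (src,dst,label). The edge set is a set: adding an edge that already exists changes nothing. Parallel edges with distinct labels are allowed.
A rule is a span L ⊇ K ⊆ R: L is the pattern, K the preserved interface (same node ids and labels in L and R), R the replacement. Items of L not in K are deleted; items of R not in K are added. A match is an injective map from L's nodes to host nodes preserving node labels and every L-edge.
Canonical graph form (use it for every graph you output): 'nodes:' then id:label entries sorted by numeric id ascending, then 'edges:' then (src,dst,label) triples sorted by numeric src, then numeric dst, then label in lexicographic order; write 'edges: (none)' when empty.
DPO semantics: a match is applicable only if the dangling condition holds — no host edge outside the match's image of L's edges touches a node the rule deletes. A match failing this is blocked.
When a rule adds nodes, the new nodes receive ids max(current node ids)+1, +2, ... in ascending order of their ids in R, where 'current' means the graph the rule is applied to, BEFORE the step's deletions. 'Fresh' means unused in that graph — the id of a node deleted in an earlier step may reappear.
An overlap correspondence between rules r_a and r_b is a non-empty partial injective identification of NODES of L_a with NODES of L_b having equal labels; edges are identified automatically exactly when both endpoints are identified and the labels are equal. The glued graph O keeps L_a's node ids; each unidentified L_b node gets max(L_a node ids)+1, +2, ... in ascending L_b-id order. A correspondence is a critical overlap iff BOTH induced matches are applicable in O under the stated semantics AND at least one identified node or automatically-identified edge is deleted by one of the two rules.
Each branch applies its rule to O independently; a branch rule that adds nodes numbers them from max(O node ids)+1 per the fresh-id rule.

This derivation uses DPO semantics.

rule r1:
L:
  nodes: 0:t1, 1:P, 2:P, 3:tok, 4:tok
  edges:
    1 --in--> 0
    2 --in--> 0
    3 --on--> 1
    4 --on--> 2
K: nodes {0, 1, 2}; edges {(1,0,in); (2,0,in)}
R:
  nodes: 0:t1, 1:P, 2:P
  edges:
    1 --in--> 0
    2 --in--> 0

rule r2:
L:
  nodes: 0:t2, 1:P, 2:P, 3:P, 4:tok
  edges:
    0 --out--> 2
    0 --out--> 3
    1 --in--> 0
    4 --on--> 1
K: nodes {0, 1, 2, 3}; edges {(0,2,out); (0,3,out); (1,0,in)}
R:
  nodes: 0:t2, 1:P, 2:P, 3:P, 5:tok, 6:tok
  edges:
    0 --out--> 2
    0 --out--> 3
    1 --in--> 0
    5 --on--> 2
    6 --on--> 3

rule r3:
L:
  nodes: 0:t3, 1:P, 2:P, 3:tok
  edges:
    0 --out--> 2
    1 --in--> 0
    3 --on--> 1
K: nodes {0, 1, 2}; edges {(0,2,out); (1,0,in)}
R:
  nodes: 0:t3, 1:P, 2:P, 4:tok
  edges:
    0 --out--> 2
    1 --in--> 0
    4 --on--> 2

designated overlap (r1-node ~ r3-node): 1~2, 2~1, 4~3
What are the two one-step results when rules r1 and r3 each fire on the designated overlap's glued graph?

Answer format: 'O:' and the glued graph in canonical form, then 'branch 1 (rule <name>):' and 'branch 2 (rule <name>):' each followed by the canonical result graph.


O:
nodes: 0:t1, 1:P, 2:P, 3:tok, 4:tok, 5:t3
edges: (1,0,in); (2,0,in); (2,5,in); (3,1,on); (4,2,on); (5,1,out)
branch 1 (rule r1):
nodes: 0:t1, 1:P, 2:P, 5:t3
edges: (1,0,in); (2,0,in); (2,5,in); (5,1,out)
branch 2 (rule r3):
nodes: 0:t1, 1:P, 2:P, 3:tok, 5:t3, 6:tok
edges: (1,0,in); (2,0,in); (2,5,in); (3,1,on); (5,1,out); (6,1,on)


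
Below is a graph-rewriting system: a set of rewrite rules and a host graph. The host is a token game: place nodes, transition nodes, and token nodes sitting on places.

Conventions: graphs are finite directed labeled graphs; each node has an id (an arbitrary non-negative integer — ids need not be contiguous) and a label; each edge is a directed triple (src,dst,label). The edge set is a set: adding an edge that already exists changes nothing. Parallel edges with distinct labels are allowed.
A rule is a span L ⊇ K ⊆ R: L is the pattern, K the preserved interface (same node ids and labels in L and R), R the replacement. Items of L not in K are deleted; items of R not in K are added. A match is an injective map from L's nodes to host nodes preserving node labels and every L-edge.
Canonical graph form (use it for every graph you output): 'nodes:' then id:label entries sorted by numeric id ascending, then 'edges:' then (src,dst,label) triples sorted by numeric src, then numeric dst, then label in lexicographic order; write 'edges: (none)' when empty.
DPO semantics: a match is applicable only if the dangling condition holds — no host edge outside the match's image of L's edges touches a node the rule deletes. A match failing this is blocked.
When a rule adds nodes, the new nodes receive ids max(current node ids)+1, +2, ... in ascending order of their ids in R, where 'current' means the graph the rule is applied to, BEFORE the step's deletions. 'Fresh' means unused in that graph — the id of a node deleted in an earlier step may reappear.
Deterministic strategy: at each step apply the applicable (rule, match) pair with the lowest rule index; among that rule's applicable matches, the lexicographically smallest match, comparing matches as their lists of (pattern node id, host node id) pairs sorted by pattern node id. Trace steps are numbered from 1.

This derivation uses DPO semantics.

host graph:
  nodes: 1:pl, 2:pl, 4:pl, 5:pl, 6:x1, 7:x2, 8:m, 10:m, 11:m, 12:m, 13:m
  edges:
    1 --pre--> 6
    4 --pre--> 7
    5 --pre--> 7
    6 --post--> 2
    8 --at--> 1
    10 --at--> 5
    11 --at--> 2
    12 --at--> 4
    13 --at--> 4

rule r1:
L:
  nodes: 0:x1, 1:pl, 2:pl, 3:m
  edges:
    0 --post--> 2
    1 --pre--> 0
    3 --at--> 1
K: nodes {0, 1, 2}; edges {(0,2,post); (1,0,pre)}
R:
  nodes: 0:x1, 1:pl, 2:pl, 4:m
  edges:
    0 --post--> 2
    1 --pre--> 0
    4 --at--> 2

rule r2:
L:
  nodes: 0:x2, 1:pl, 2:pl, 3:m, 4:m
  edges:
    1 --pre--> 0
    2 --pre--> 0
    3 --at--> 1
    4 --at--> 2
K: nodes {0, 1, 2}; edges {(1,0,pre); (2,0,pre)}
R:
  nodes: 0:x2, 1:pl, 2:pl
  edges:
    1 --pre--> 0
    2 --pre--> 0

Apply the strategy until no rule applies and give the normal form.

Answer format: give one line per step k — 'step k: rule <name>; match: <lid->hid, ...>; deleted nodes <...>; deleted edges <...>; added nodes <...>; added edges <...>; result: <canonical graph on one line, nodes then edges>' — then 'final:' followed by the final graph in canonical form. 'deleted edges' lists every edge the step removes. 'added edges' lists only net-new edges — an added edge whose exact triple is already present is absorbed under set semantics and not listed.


step 1: rule r1; match: 0->6, 1->1, 2->2, 3->8; deleted nodes 8; deleted edges (8,1,at); added nodes 14; added edges (14,2,at); result: nodes: 1:pl, 2:pl, 4:pl, 5:pl, 6:x1, 7:x2, 10:m, 11:m, 12:m, 13:m, 14:m edges: (1,6,pre); (4,7,pre); (5,7,pre); (6,2,post); (10,5,at); (11,2,at); (12,4,at); (13,4,at); (14,2,at)
step 2: rule r2; match: 0->7, 1->4, 2->5, 3->12, 4->10; deleted nodes 10, 12; deleted edges (10,5,at); (12,4,at); added nodes (none); added edges (none); result: nodes: 1:pl, 2:pl, 4:pl, 5:pl, 6:x1, 7:x2, 11:m, 13:m, 14:m edges: (1,6,pre); (4,7,pre); (5,7,pre); (6,2,post); (11,2,at); (13,4,at); (14,2,at)
final:
nodes: 1:pl, 2:pl, 4:pl, 5:pl, 6:x1, 7:x2, 11:m, 13:m, 14:m
edges: (1,6,pre); (4,7,pre); (5,7,pre); (6,2,post); (11,2,at); (13,4,at); (14,2,at)


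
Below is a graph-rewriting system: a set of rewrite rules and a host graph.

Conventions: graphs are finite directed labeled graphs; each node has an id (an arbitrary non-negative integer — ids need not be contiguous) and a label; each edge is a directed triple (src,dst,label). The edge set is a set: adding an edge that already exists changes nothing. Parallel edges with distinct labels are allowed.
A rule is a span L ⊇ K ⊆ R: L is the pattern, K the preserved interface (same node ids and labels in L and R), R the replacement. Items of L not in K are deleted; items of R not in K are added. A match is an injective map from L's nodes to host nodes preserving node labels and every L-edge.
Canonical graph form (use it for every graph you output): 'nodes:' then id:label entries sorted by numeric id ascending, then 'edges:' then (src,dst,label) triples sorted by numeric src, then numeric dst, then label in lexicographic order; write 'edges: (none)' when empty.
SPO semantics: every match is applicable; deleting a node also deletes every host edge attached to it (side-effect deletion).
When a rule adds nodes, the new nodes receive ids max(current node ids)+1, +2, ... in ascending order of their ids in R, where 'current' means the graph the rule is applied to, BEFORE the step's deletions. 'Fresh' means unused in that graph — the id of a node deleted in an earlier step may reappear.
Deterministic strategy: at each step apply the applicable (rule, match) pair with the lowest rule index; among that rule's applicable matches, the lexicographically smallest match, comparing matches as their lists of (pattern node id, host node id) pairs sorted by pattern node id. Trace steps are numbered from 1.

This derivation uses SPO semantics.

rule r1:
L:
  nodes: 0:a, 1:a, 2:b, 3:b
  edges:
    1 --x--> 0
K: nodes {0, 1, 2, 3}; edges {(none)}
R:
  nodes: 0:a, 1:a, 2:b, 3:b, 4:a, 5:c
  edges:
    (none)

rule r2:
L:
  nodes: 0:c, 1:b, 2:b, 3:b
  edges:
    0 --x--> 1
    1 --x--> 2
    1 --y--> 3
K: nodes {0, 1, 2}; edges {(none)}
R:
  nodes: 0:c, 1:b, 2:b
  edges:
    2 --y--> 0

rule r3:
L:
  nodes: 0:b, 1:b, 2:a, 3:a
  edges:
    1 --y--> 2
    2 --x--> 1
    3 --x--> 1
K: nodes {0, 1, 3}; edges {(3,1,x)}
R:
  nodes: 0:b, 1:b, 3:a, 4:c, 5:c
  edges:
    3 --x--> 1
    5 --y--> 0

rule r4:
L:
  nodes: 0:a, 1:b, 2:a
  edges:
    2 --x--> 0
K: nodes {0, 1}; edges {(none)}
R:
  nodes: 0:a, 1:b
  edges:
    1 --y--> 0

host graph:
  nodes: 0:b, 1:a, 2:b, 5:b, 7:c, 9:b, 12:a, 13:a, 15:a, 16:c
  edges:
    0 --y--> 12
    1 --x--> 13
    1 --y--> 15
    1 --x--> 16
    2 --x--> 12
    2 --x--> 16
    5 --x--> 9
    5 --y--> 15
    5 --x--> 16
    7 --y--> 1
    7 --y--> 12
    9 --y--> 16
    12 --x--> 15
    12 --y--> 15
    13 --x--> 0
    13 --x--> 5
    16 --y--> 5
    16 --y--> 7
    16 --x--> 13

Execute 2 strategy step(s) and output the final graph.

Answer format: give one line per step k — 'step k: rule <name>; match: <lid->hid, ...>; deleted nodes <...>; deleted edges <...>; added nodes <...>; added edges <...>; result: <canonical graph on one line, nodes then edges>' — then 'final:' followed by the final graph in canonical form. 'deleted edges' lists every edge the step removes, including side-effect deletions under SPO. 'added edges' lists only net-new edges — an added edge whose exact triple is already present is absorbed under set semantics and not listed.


step 1: rule r1; match: 0->13, 1->1, 2->0, 3->2; deleted nodes (none); deleted edges (1,13,x); added nodes 17, 18; added edges (none); result: nodes: 0:b, 1:a, 2:b, 5:b, 7:c, 9:b, 12:a, 13:a, 15:a, 16:c, 17:a, 18:c edges: (0,12,y); (1,15,y); (1,16,x); (2,12,x); (2,16,x); (5,9,x); (5,15,y); (5,16,x); (7,1,y); (7,12,y); (9,16,y); (12,15,x); (12,15,y); (13,0,x); (13,5,x); (16,5,y); (16,7,y); (16,13,x)
step 2: rule r1; match: 0->15, 1->12, 2->0, 3->2; deleted nodes (none); deleted edges (12,15,x); added nodes 19, 20; added edges (none); result: nodes: 0:b, 1:a, 2:b, 5:b, 7:c, 9:b, 12:a, 13:a, 15:a, 16:c, 17:a, 18:c, 19:a, 20:c edges: (0,12,y); (1,15,y); (1,16,x); (2,12,x); (2,16,x); (5,9,x); (5,15,y); (5,16,x); (7,1,y); (7,12,y); (9,16,y); (12,15,y); (13,0,x); (13,5,x); (16,5,y); (16,7,y); (16,13,x)
final:
nodes: 0:b, 1:a, 2:b, 5:b, 7:c, 9:b, 12:a, 13:a, 15:a, 16:c, 17:a, 18:c, 19:a, 20:c
edges: (0,12,y); (1,15,y); (1,16,x); (2,12,x); (2,16,x); (5,9,x); (5,15,y); (5,16,x); (7,1,y); (7,12,y); (9,16,y); (12,15,y); (13,0,x); (13,5,x); (16,5,y); (16,7,y); (16,13,x)


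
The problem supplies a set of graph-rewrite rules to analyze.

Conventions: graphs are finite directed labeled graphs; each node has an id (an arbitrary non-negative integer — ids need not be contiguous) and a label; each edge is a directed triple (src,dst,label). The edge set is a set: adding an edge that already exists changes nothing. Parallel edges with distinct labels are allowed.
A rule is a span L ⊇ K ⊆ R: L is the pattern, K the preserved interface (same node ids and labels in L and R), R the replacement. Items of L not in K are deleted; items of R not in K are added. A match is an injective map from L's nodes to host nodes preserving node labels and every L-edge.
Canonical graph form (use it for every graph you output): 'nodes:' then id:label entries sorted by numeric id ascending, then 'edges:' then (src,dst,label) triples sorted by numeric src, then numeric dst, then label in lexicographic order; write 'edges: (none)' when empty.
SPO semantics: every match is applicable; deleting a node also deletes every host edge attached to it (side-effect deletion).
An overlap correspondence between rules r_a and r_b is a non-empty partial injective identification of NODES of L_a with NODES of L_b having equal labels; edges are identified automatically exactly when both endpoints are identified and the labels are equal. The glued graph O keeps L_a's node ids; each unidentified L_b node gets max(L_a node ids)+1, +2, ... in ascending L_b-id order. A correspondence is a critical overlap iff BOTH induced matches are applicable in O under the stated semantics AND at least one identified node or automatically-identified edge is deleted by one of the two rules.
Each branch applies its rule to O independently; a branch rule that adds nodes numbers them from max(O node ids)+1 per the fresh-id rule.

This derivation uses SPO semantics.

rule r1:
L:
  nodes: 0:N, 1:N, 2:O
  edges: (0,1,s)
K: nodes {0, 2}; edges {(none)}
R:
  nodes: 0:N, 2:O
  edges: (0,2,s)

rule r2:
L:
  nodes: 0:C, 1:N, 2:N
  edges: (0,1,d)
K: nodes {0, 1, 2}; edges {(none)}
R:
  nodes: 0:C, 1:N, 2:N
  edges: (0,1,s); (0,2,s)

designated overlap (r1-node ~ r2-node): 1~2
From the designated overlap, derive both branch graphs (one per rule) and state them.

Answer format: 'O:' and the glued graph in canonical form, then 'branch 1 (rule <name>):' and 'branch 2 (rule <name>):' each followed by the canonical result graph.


O:
nodes: 0:N, 1:N, 2:O, 3:C, 4:N
edges: (0,1,s); (3,4,d)
branch 1 (rule r1):
nodes: 0:N, 2:O, 3:C, 4:N
edges: (0,2,s); (3,4,d)
branch 2 (rule r2):
nodes: 0:N, 1:N, 2:O, 3:C, 4:N
edges: (0,1,s); (3,1,s); (3,4,s)


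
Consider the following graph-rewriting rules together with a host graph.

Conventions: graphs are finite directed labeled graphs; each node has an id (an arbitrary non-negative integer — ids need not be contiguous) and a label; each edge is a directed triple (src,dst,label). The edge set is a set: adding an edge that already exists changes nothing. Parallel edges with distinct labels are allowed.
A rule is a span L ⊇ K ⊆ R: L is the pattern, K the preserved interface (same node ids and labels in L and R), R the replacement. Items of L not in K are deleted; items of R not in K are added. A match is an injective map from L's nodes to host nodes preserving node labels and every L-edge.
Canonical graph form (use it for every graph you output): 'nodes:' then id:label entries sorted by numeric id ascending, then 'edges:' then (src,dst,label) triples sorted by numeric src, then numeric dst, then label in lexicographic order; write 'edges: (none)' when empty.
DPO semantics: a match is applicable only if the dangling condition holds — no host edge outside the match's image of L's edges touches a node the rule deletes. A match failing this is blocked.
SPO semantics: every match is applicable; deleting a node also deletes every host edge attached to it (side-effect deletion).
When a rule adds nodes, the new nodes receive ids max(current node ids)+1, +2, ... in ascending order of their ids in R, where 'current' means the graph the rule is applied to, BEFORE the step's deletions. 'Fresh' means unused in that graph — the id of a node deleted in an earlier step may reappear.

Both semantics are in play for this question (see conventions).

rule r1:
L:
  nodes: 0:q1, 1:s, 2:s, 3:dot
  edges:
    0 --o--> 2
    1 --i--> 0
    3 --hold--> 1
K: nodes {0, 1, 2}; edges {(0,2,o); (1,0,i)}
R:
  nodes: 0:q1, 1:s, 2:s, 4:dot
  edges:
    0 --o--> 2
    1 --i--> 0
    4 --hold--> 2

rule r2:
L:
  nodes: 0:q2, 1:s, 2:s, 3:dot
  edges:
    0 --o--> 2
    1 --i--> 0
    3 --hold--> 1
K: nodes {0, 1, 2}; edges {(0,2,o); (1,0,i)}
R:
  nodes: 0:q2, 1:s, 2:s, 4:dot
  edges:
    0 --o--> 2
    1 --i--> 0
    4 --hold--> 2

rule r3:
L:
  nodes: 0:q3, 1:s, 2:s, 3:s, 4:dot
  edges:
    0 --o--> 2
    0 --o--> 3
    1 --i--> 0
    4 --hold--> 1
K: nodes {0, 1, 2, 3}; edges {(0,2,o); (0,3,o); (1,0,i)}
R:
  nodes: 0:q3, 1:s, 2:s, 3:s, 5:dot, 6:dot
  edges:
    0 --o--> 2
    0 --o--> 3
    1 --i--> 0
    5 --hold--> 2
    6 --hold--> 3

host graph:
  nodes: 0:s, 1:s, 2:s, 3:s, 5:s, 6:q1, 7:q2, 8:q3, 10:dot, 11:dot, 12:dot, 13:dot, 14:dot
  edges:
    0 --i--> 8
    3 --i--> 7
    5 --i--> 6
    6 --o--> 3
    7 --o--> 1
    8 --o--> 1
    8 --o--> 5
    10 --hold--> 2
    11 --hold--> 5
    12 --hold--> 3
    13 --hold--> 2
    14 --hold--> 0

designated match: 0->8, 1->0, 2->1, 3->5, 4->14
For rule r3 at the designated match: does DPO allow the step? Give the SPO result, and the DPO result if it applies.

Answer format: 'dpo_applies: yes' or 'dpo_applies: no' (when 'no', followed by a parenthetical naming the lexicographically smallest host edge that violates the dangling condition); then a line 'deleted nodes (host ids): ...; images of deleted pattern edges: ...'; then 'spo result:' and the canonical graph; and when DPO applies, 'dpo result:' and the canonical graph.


dpo_applies: yes
deleted nodes (host ids): 14; images of deleted pattern edges: (14,0,hold)
spo result:
nodes: 0:s, 1:s, 2:s, 3:s, 5:s, 6:q1, 7:q2, 8:q3, 10:dot, 11:dot, 12:dot, 13:dot, 15:dot, 16:dot
edges: (0,8,i); (3,7,i); (5,6,i); (6,3,o); (7,1,o); (8,1,o); (8,5,o); (10,2,hold); (11,5,hold); (12,3,hold); (13,2,hold); (15,1,hold); (16,5,hold)
dpo result:
nodes: 0:s, 1:s, 2:s, 3:s, 5:s, 6:q1, 7:q2, 8:q3, 10:dot, 11:dot, 12:dot, 13:dot, 15:dot, 16:dot
edges: (0,8,i); (3,7,i); (5,6,i); (6,3,o); (7,1,o); (8,1,o); (8,5,o); (10,2,hold); (11,5,hold); (12,3,hold); (13,2,hold); (15,1,hold); (16,5,hold)
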